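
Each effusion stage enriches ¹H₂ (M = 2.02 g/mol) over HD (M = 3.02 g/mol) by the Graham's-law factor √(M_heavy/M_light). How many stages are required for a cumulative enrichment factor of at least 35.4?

Per stage α = (3.02/2.02)^(1/2) = 1.49505^0.5, giving ln α = 0.2011.
Need α^N ≥ 35.4 ⇒ N ≥ ln(35.4) / ln α = 3.567 / 0.2011 = 17.74.
Minimum whole number of stages: N = 18.

18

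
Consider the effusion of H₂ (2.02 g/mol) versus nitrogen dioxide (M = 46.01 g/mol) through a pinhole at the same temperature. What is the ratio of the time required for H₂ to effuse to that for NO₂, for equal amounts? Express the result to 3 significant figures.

Graham's law gives t_H₂/t_NO₂ = √(M_H₂/M_NO₂) = √(2.02/46.01) = √0.04390 = 0.210.

0.210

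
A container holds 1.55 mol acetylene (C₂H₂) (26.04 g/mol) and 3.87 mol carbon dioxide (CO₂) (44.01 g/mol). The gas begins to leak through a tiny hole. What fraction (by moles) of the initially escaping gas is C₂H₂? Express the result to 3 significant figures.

0.342

The effusion rate of species i is ∝ p_i/√M_i ∝ n_i/√M_i.
So x_C₂H₂ in the escaping gas = (n_C₂H₂/√M_C₂H₂) / Σ(n_i/√M_i)
= (1.55/√26.04) / (1.55/√26.04 + 3.87/√44.01) = 0.3037/(0.3037 + 0.5834) = 0.342.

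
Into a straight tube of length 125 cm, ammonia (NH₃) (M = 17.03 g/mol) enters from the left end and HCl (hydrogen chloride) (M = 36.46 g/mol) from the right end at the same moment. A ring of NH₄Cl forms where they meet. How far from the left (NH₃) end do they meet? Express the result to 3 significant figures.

Graham's law gives d_NH₃/d_HCl = rate_NH₃/rate_HCl = √(M_HCl/M_NH₃) = √(36.46/17.03) = 1.463.
With d_NH₃ + d_HCl = 125 cm, d_HCl = 125/(1 + 1.463) = 50.75 cm.
d_NH₃ = 125 − 50.75 = 74.3 cm.

74.3 cm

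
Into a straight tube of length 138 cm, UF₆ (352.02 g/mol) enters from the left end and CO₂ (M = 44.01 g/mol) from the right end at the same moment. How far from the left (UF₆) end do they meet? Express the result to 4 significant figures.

36.05 cm

In equal time, each gas travels a distance ∝ its rate ∝ 1/√M, so d_UF₆/d_CO₂ = √(M_CO₂/M_UF₆) = √(44.01/352.02) = 0.3536.
With d_UF₆ + d_CO₂ = 138 cm, d_CO₂ = 138/(1 + 0.3536) = 102.0 cm.
d_UF₆ = 138 − 102.0 = 36.05 cm.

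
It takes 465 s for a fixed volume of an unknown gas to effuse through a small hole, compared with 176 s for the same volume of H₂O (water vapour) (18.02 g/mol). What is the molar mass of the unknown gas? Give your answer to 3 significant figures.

126 g/mol

Using Graham's law: t_X/t_H₂O = √(M_X/M_H₂O).
465/176 = 2.642 = √(M_X/18.02)
M_X = 18.02 × 2.642² = 18.02 × 6.980 = 126 g/mol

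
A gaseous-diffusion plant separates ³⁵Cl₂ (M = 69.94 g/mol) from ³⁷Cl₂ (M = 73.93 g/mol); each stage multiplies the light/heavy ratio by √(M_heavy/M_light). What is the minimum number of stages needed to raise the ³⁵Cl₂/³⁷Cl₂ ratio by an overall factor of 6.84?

70

Single-stage factor α = √(73.93/69.94), so ln α = ½ ln(1.05705) = 0.02774.
Need α^N ≥ 6.84 ⇒ N ≥ ln(6.84) / ln α = 1.923 / 0.02774 = 69.31.
So at least 70 stages are needed.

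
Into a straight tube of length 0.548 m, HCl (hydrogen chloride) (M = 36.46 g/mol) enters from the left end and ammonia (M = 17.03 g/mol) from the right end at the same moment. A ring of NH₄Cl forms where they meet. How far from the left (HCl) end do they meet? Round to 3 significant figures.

0.222 m

The fronts meet when d_HCl + d_NH₃ = L with d_HCl/d_NH₃ = √(M_NH₃/M_HCl) (Graham's law). Here √(M_NH₃/M_HCl) = √(17.03/36.46) = 0.6834.
With d_HCl + d_NH₃ = 0.548 m, d_NH₃ = 0.548/(1 + 0.6834) = 0.3255 m.
d_HCl = 0.548 − 0.3255 = 0.222 m.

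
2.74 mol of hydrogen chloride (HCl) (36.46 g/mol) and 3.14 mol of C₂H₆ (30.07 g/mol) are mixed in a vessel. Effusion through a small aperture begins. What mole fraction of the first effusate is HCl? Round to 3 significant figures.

Rate_i ∝ x_i/√M_i (Graham's law weighted by mole fraction), so the effusate composition follows n_i/√M_i.
Mole fraction of HCl in the effusate = (n_HCl/√M_HCl) / (n_HCl/√M_HCl + n_C₂H₆/√M_C₂H₆)
= (2.74/√36.46) / (2.74/√36.46 + 3.14/√30.07) = 0.4538/(0.4538 + 0.5726) = 0.442.

0.442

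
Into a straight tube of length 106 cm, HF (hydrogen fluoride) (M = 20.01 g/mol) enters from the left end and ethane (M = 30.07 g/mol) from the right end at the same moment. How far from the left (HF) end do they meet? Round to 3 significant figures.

58.4 cm

The fronts meet when d_HF + d_C₂H₆ = L with d_HF/d_C₂H₆ = √(M_C₂H₆/M_HF) (Graham's law). Here √(M_C₂H₆/M_HF) = √(30.07/20.01) = 1.226.
With d_HF + d_C₂H₆ = 106 cm, d_C₂H₆ = 106/(1 + 1.226) = 47.62 cm.
d_HF = 106 − 47.62 = 58.4 cm.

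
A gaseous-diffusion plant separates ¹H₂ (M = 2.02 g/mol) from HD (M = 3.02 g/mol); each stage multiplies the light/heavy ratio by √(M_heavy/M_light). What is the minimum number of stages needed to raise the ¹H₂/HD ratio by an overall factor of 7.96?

11

With α = √(3.02/2.02) per stage, ln α = ½ ln(1.49505) = 0.2011.
Need α^N ≥ 7.96 ⇒ N ≥ ln(7.96) / ln α = 2.074 / 0.2011 = 10.32.
Rounding up, N = 11 stages.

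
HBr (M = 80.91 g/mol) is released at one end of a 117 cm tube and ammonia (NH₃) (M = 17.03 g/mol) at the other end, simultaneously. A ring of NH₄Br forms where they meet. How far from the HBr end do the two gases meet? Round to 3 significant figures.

The fronts meet when d_HBr + d_NH₃ = L with d_HBr/d_NH₃ = √(M_NH₃/M_HBr) (Graham's law). Here √(M_NH₃/M_HBr) = √(17.03/80.91) = 0.4588.
With d_HBr + d_NH₃ = 117 cm, d_NH₃ = 117/(1 + 0.4588) = 80.20 cm.
d_HBr = 117 − 80.20 = 36.8 cm.

36.8 cm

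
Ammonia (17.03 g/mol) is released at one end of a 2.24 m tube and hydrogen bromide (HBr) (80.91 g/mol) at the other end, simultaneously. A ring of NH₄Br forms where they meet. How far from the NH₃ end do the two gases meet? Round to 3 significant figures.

1.54 m

The fronts meet when d_NH₃ + d_HBr = L with d_NH₃/d_HBr = √(M_HBr/M_NH₃) (Graham's law). Here √(M_HBr/M_NH₃) = √(80.91/17.03) = 2.180.
With d_NH₃ + d_HBr = 2.24 m, d_HBr = 2.24/(1 + 2.180) = 0.7045 m.
d_NH₃ = 2.24 − 0.7045 = 1.54 m.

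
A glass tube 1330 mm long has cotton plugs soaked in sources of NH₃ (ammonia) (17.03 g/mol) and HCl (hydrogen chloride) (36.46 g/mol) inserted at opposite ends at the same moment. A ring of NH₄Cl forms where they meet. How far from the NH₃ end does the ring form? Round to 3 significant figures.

790 mm

The fronts meet when d_NH₃ + d_HCl = L with d_NH₃/d_HCl = √(M_HCl/M_NH₃) (Graham's law). Here √(M_HCl/M_NH₃) = √(36.46/17.03) = 1.463.
With d_NH₃ + d_HCl = 1330 mm, d_HCl = 1330/(1 + 1.463) = 540.0 mm.
d_NH₃ = 1330 − 540.0 = 790 mm.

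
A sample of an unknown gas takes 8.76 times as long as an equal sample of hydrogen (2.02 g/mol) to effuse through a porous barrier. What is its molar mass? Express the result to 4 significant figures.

155.0 g/mol

Since effusion rate ∝ 1/√M, t_X/t_H₂ = √(M_X/M_H₂).
8.76 = √(M_X/2.02)
M_X = 2.02 × 8.76² = 2.02 × 76.74 = 155.0 g/mol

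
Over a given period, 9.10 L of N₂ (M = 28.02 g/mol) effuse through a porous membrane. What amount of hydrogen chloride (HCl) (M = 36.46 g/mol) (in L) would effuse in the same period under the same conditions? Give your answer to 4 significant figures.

Using Graham's law: rate_HCl/rate_N₂ = √(M_N₂/M_HCl) = √(28.02/36.46) = √0.7685 = 0.8766.
So the volume for HCl is 9.10 × 0.8766 = 7.978 L.

7.978 L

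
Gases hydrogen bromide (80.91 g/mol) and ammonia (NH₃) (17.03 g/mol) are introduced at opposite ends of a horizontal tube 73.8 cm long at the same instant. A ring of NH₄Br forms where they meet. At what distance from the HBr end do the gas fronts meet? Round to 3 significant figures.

23.2 cm

Graham's law gives d_HBr/d_NH₃ = rate_HBr/rate_NH₃ = √(M_NH₃/M_HBr) = √(17.03/80.91) = 0.4588.
With d_HBr + d_NH₃ = 73.8 cm, d_NH₃ = 73.8/(1 + 0.4588) = 50.59 cm.
d_HBr = 73.8 − 50.59 = 23.2 cm.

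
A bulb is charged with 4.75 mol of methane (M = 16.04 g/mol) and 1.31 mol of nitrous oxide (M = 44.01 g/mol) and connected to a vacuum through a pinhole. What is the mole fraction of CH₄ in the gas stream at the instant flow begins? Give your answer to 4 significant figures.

Rate_i ∝ x_i/√M_i (Graham's law weighted by mole fraction), so the effusate composition follows n_i/√M_i.
Mole fraction of CH₄ in the effusate = (n_CH₄/√M_CH₄) / (n_CH₄/√M_CH₄ + n_N₂O/√M_N₂O)
= (4.75/√16.04) / (4.75/√16.04 + 1.31/√44.01) = 1.186/(1.186 + 0.1975) = 0.8573.

0.8573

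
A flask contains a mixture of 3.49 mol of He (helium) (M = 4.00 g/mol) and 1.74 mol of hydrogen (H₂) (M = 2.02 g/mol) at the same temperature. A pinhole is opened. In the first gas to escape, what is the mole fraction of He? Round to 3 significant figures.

Rate_i ∝ x_i/√M_i (Graham's law weighted by mole fraction), so the effusate composition follows n_i/√M_i.
So x_He in the escaping gas = (n_He/√M_He) / Σ(n_i/√M_i)
= (3.49/√4.00) / (3.49/√4.00 + 1.74/√2.02) = 1.745/(1.745 + 1.224) = 0.588.

0.588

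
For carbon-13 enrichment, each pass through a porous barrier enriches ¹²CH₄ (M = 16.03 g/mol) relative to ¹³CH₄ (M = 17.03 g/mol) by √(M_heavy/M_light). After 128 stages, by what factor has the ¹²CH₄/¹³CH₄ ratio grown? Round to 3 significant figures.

After 128 stages the ratio has grown by (√(17.03/16.03))^128 = (17.03/16.03)^(128/2).
= 1.06238^64 = 48.1.

48.1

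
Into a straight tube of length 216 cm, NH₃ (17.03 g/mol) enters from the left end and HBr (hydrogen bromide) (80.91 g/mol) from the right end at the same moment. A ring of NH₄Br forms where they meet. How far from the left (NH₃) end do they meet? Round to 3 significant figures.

148 cm

In equal time, each gas travels a distance ∝ its rate ∝ 1/√M, so d_NH₃/d_HBr = √(M_HBr/M_NH₃) = √(80.91/17.03) = 2.180.
With d_NH₃ + d_HBr = 216 cm, d_HBr = 216/(1 + 2.180) = 67.93 cm.
d_NH₃ = 216 − 67.93 = 148 cm.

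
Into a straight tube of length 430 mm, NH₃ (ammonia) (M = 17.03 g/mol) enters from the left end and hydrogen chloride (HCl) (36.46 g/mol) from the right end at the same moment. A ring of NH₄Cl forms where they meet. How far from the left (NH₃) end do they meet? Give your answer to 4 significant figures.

255.4 mm

In equal time, each gas travels a distance ∝ its rate ∝ 1/√M, so d_NH₃/d_HCl = √(M_HCl/M_NH₃) = √(36.46/17.03) = 1.463.
With d_NH₃ + d_HCl = 430 mm, d_HCl = 430/(1 + 1.463) = 174.6 mm.
d_NH₃ = 430 − 174.6 = 255.4 mm.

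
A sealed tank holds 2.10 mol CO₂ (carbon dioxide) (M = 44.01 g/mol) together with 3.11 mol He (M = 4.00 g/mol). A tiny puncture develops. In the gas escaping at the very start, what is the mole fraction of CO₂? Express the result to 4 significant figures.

Each component's effusion rate ∝ (its partial pressure)·(1/√M) ∝ n_i/√M_i.
So x_CO₂ in the escaping gas = (n_CO₂/√M_CO₂) / Σ(n_i/√M_i)
= (2.10/√44.01) / (2.10/√44.01 + 3.11/√4.00) = 0.3166/(0.3166 + 1.555) = 0.1691.

0.1691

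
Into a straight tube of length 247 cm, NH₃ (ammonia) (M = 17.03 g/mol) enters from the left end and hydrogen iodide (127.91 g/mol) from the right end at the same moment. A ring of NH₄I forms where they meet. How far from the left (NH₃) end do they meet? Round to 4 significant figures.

Graham's law gives d_NH₃/d_HI = rate_NH₃/rate_HI = √(M_HI/M_NH₃) = √(127.91/17.03) = 2.741.
With d_NH₃ + d_HI = 247 cm, d_HI = 247/(1 + 2.741) = 66.03 cm.
d_NH₃ = 247 − 66.03 = 181.0 cm.

181.0 cm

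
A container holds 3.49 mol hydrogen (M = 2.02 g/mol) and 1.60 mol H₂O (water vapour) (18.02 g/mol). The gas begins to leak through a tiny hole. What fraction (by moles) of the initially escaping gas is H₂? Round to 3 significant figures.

0.867

The effusion rate of species i is ∝ p_i/√M_i ∝ n_i/√M_i.
x_H₂(eff) = (n_H₂/√M_H₂) / (n_H₂/√M_H₂ + n_H₂O/√M_H₂O)
= (3.49/√2.02) / (3.49/√2.02 + 1.60/√18.02) = 2.456/(2.456 + 0.3769) = 0.867.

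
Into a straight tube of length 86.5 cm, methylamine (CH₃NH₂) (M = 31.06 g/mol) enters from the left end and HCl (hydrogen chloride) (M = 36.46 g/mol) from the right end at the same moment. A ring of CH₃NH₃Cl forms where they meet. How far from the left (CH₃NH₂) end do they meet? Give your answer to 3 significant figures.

Distances travelled in equal time are proportional to diffusion rates, so d_CH₃NH₂/d_HCl = √(M_HCl/M_CH₃NH₂) = √(36.46/31.06) = 1.083.
With d_CH₃NH₂ + d_HCl = 86.5 cm, d_HCl = 86.5/(1 + 1.083) = 41.52 cm.
d_CH₃NH₂ = 86.5 − 41.52 = 45.0 cm.

45.0 cm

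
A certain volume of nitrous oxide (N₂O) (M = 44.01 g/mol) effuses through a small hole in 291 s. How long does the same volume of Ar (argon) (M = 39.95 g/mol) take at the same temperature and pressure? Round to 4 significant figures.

277.3 s

Using Graham's law: t_Ar/t_N₂O = √(M_Ar/M_N₂O) = √(39.95/44.01) = √0.9077 = 0.9528.
So the time for Ar is 291 × 0.9528 = 277.3 s.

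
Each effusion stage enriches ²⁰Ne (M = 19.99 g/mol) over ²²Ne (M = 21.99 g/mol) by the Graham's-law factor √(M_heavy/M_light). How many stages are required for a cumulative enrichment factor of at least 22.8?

66

With α = √(21.99/19.99) per stage, ln α = ½ ln(1.10005) = 0.04768.
Need α^N ≥ 22.8 ⇒ N ≥ ln(22.8) / ln α = 3.127 / 0.04768 = 65.58.
Minimum whole number of stages: N = 66.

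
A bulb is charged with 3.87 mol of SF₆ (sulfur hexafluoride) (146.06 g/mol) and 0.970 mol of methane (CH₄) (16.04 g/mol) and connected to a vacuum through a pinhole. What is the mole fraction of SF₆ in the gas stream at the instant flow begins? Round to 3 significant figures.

Rate_i ∝ x_i/√M_i (Graham's law weighted by mole fraction), so the effusate composition follows n_i/√M_i.
x_SF₆(eff) = (n_SF₆/√M_SF₆) / (n_SF₆/√M_SF₆ + n_CH₄/√M_CH₄)
= (3.87/√146.06) / (3.87/√146.06 + 0.970/√16.04) = 0.3202/(0.3202 + 0.2422) = 0.569.

0.569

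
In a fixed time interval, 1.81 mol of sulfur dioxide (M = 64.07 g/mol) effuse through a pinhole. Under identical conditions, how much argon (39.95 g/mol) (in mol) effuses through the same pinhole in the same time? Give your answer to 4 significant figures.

2.292 mol

Since effusion rate ∝ 1/√M, rate_Ar/rate_SO₂ = √(M_SO₂/M_Ar) = √(64.07/39.95) = √1.604 = 1.266.
So the amount for Ar is 1.81 × 1.266 = 2.292 mol.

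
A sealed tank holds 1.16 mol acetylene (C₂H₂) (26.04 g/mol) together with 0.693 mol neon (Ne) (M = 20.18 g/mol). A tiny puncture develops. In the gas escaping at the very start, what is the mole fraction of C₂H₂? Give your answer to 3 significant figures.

0.596

The effusion rate of species i is ∝ p_i/√M_i ∝ n_i/√M_i.
Mole fraction of C₂H₂ in the effusate = (n_C₂H₂/√M_C₂H₂) / (n_C₂H₂/√M_C₂H₂ + n_Ne/√M_Ne)
= (1.16/√26.04) / (1.16/√26.04 + 0.693/√20.18) = 0.2273/(0.2273 + 0.1543) = 0.596.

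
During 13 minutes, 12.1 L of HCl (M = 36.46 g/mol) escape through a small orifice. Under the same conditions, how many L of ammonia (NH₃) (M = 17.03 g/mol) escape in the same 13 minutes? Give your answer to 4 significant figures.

17.70 L

Using Graham's law: rate_NH₃/rate_HCl = √(M_HCl/M_NH₃) = √(36.46/17.03) = √2.141 = 1.463.
So the volume for NH₃ is 12.1 × 1.463 = 17.70 L.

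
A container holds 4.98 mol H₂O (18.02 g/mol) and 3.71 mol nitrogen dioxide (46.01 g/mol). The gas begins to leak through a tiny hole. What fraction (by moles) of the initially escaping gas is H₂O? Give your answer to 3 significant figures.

Each component's effusion rate ∝ (its partial pressure)·(1/√M) ∝ n_i/√M_i.
So x_H₂O in the escaping gas = (n_H₂O/√M_H₂O) / Σ(n_i/√M_i)
= (4.98/√18.02) / (4.98/√18.02 + 3.71/√46.01) = 1.173/(1.173 + 0.5470) = 0.682.

0.682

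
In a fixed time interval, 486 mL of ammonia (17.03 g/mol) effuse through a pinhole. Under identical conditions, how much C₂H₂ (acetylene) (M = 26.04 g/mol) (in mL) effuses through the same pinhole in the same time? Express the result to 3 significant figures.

Since effusion rate ∝ 1/√M, rate_C₂H₂/rate_NH₃ = √(M_NH₃/M_C₂H₂) = √(17.03/26.04) = √0.6540 = 0.8087.
So the volume for C₂H₂ is 486 × 0.8087 = 393 mL.

393 mL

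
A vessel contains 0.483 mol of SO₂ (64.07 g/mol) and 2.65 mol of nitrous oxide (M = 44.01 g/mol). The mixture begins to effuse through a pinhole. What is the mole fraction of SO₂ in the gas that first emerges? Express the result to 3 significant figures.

The effusion rate of species i is ∝ p_i/√M_i ∝ n_i/√M_i.
Mole fraction of SO₂ in the effusate = (n_SO₂/√M_SO₂) / (n_SO₂/√M_SO₂ + n_N₂O/√M_N₂O)
= (0.483/√64.07) / (0.483/√64.07 + 2.65/√44.01) = 0.06034/(0.06034 + 0.3995) = 0.131.

0.131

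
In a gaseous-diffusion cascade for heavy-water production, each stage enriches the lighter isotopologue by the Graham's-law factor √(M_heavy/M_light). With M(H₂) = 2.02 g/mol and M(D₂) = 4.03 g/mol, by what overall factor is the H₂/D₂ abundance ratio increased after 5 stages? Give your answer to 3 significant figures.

The single-stage factor is √(M_heavy/M_light), so 5 stages give [√(4.03/2.02)]^5 = (4.03/2.02)^(5/2).
= 1.99505^(5/2) = 5.62.

5.62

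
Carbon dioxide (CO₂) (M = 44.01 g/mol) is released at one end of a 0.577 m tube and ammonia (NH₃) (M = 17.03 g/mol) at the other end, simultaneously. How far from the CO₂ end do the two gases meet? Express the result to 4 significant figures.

The fronts meet when d_CO₂ + d_NH₃ = L with d_CO₂/d_NH₃ = √(M_NH₃/M_CO₂) (Graham's law). Here √(M_NH₃/M_CO₂) = √(17.03/44.01) = 0.6221.
With d_CO₂ + d_NH₃ = 0.577 m, d_NH₃ = 0.577/(1 + 0.6221) = 0.3557 m.
d_CO₂ = 0.577 − 0.3557 = 0.2213 m.

0.2213 m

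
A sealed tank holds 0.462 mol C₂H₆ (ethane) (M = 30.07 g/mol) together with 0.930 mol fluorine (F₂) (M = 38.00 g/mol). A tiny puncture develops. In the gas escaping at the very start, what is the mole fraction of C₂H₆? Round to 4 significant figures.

Each component's effusion rate ∝ (its partial pressure)·(1/√M) ∝ n_i/√M_i.
Mole fraction of C₂H₆ in the effusate = (n_C₂H₆/√M_C₂H₆) / (n_C₂H₆/√M_C₂H₆ + n_F₂/√M_F₂)
= (0.462/√30.07) / (0.462/√30.07 + 0.930/√38.00) = 0.08425/(0.08425 + 0.1509) = 0.3583.

0.3583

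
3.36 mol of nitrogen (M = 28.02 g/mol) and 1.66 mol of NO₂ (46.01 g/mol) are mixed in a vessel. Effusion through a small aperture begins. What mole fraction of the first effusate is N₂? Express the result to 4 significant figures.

0.7217

The effusion rate of species i is ∝ p_i/√M_i ∝ n_i/√M_i.
Mole fraction of N₂ in the effusate = (n_N₂/√M_N₂) / (n_N₂/√M_N₂ + n_NO₂/√M_NO₂)
= (3.36/√28.02) / (3.36/√28.02 + 1.66/√46.01) = 0.6348/(0.6348 + 0.2447) = 0.7217.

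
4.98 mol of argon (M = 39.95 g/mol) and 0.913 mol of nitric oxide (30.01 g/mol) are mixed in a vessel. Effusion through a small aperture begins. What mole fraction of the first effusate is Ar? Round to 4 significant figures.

0.8254

Effusion rate of each component ∝ n_i/√M_i (partial pressure × 1/√M).
Mole fraction of Ar in the effusate = (n_Ar/√M_Ar) / (n_Ar/√M_Ar + n_NO/√M_NO)
= (4.98/√39.95) / (4.98/√39.95 + 0.913/√30.01) = 0.7879/(0.7879 + 0.1667) = 0.8254.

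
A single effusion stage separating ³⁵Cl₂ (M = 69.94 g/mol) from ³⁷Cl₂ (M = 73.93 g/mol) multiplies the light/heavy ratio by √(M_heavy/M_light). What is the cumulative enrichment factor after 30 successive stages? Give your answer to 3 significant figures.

The single-stage factor is √(M_heavy/M_light), so 30 stages give [√(73.93/69.94)]^30 = (73.93/69.94)^(30/2).
= 1.05705^15 = 2.30.

2.30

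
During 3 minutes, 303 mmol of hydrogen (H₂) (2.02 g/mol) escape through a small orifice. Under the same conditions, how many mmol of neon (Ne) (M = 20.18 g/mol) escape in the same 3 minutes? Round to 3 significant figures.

Graham's law gives rate_Ne/rate_H₂ = √(M_H₂/M_Ne) = √(2.02/20.18) = √0.1001 = 0.3164.
So the amount for Ne is 303 × 0.3164 = 95.9 mmol.

95.9 mmol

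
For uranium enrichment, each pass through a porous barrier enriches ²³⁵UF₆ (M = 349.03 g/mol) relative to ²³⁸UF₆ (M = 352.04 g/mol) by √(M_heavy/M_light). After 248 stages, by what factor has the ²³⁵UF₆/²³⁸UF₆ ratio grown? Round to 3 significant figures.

Overall factor = α^248 with α = √(352.04/349.03), i.e. (352.04/349.03)^(248/2).
= 1.00862^124 = 2.90.

2.90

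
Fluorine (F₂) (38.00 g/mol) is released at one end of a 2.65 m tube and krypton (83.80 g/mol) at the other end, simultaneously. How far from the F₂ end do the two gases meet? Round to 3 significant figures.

1.58 m

Graham's law gives d_F₂/d_Kr = rate_F₂/rate_Kr = √(M_Kr/M_F₂) = √(83.80/38.00) = 1.485.
With d_F₂ + d_Kr = 2.65 m, d_Kr = 2.65/(1 + 1.485) = 1.066 m.
d_F₂ = 2.65 − 1.066 = 1.58 m.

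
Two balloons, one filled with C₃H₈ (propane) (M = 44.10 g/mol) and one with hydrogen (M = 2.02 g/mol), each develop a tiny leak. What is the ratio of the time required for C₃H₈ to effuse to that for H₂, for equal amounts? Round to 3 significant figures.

4.67

Since effusion rate ∝ 1/√M, t_C₃H₈/t_H₂ = √(M_C₃H₈/M_H₂) = √(44.10/2.02) = √21.83 = 4.67.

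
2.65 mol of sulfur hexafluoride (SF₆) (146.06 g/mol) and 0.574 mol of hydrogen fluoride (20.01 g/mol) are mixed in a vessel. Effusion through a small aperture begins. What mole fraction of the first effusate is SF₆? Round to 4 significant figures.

0.6308

The effusion rate of species i is ∝ p_i/√M_i ∝ n_i/√M_i.
So x_SF₆ in the escaping gas = (n_SF₆/√M_SF₆) / Σ(n_i/√M_i)
= (2.65/√146.06) / (2.65/√146.06 + 0.574/√20.01) = 0.2193/(0.2193 + 0.1283) = 0.6308.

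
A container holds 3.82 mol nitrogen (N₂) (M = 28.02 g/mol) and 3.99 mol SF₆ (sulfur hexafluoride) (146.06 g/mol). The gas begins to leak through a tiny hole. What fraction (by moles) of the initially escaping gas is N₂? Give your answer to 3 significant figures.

0.686

Rate_i ∝ x_i/√M_i (Graham's law weighted by mole fraction), so the effusate composition follows n_i/√M_i.
x_N₂(eff) = (n_N₂/√M_N₂) / (n_N₂/√M_N₂ + n_SF₆/√M_SF₆)
= (3.82/√28.02) / (3.82/√28.02 + 3.99/√146.06) = 0.7217/(0.7217 + 0.3301) = 0.686.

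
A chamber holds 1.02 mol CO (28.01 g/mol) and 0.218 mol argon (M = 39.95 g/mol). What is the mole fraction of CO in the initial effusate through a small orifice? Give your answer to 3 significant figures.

0.848

The effusion rate of species i is ∝ p_i/√M_i ∝ n_i/√M_i.
Mole fraction of CO in the effusate = (n_CO/√M_CO) / (n_CO/√M_CO + n_Ar/√M_Ar)
= (1.02/√28.01) / (1.02/√28.01 + 0.218/√39.95) = 0.1927/(0.1927 + 0.03449) = 0.848.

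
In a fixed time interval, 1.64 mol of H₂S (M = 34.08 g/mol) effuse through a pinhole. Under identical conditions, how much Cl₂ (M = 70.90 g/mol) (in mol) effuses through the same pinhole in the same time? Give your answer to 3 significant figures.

1.14 mol

Graham's law gives rate_Cl₂/rate_H₂S = √(M_H₂S/M_Cl₂) = √(34.08/70.90) = √0.4807 = 0.6933.
So the amount for Cl₂ is 1.64 × 0.6933 = 1.14 mol.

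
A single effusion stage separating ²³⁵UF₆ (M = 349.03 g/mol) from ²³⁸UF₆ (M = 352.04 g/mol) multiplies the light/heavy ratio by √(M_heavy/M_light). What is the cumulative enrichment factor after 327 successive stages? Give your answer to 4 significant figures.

After 327 stages the ratio has grown by (√(352.04/349.03))^327 = (352.04/349.03)^(327/2).
= 1.00862^(327/2) = 4.071.

4.071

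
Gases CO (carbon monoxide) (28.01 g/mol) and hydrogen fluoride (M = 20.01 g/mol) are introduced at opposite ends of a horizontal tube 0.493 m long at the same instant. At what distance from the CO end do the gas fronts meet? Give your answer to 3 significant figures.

The fronts meet when d_CO + d_HF = L with d_CO/d_HF = √(M_HF/M_CO) (Graham's law). Here √(M_HF/M_CO) = √(20.01/28.01) = 0.8452.
With d_CO + d_HF = 0.493 m, d_HF = 0.493/(1 + 0.8452) = 0.2672 m.
d_CO = 0.493 − 0.2672 = 0.226 m.

0.226 m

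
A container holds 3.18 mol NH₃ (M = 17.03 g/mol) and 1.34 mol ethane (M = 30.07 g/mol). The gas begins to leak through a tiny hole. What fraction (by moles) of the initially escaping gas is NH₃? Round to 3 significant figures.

0.759

The effusion rate of species i is ∝ p_i/√M_i ∝ n_i/√M_i.
x_NH₃(eff) = (n_NH₃/√M_NH₃) / (n_NH₃/√M_NH₃ + n_C₂H₆/√M_C₂H₆)
= (3.18/√17.03) / (3.18/√17.03 + 1.34/√30.07) = 0.7706/(0.7706 + 0.2444) = 0.759.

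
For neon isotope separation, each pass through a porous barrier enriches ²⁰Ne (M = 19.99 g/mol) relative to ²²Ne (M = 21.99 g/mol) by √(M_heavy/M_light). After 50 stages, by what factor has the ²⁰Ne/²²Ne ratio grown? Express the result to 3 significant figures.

10.8

Overall factor = α^50 with α = √(21.99/19.99), i.e. (21.99/19.99)^(50/2).
= 1.10005^25 = 10.8.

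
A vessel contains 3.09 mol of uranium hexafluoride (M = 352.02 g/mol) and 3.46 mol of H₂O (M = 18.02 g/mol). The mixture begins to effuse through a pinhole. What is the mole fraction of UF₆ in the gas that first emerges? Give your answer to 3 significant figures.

0.168

Effusion rate of each component ∝ n_i/√M_i (partial pressure × 1/√M).
So x_UF₆ in the escaping gas = (n_UF₆/√M_UF₆) / Σ(n_i/√M_i)
= (3.09/√352.02) / (3.09/√352.02 + 3.46/√18.02) = 0.1647/(0.1647 + 0.8151) = 0.168.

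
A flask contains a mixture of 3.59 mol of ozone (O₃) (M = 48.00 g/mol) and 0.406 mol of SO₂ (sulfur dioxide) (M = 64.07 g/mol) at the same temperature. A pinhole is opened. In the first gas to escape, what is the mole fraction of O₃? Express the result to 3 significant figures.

0.911

The effusion rate of species i is ∝ p_i/√M_i ∝ n_i/√M_i.
Mole fraction of O₃ in the effusate = (n_O₃/√M_O₃) / (n_O₃/√M_O₃ + n_SO₂/√M_SO₂)
= (3.59/√48.00) / (3.59/√48.00 + 0.406/√64.07) = 0.5182/(0.5182 + 0.05072) = 0.911.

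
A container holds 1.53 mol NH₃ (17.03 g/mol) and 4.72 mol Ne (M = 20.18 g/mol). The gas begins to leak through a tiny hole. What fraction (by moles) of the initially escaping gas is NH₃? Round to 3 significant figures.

Effusion rate of each component ∝ n_i/√M_i (partial pressure × 1/√M).
Mole fraction of NH₃ in the effusate = (n_NH₃/√M_NH₃) / (n_NH₃/√M_NH₃ + n_Ne/√M_Ne)
= (1.53/√17.03) / (1.53/√17.03 + 4.72/√20.18) = 0.3708/(0.3708 + 1.051) = 0.261.

0.261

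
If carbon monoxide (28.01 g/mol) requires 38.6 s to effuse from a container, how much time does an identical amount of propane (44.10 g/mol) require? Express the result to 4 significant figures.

48.43 s

From Graham's law, t_C₃H₈/t_CO = √(M_C₃H₈/M_CO) = √(44.10/28.01) = √1.574 = 1.255.
So the time for C₃H₈ is 38.6 × 1.255 = 48.43 s.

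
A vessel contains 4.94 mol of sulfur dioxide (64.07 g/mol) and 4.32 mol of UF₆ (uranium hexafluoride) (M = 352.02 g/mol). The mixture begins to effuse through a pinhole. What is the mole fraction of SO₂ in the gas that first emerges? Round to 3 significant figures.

Each component's effusion rate ∝ (its partial pressure)·(1/√M) ∝ n_i/√M_i.
Mole fraction of SO₂ in the effusate = (n_SO₂/√M_SO₂) / (n_SO₂/√M_SO₂ + n_UF₆/√M_UF₆)
= (4.94/√64.07) / (4.94/√64.07 + 4.32/√352.02) = 0.6172/(0.6172 + 0.2303) = 0.728.

0.728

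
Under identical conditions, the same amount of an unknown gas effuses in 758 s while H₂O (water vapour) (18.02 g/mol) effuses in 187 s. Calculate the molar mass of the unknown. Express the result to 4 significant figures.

Since effusion rate ∝ 1/√M, t_X/t_H₂O = √(M_X/M_H₂O).
758/187 = 4.053 = √(M_X/18.02)
M_X = 18.02 × 4.053² = 18.02 × 16.43 = 296.1 g/mol

296.1 g/mol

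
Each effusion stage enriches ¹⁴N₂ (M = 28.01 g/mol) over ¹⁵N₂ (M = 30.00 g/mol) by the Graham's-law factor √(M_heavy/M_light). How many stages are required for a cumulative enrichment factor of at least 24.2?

Per stage α = (30.00/28.01)^(1/2) = 1.07105^0.5, giving ln α = 0.03432.
Need α^N ≥ 24.2 ⇒ N ≥ ln(24.2) / ln α = 3.186 / 0.03432 = 92.85.
Rounding up, N = 93 stages.

93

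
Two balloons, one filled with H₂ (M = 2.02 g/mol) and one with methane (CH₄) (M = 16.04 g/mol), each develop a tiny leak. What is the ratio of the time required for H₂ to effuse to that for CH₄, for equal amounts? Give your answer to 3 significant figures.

0.355

Graham's law gives t_H₂/t_CH₄ = √(M_H₂/M_CH₄) = √(2.02/16.04) = √0.1259 = 0.355.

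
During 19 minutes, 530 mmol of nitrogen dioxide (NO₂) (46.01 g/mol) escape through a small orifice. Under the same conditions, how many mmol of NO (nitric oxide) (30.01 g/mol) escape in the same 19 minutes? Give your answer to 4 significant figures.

656.2 mmol

By Graham's law, rate_NO/rate_NO₂ = √(M_NO₂/M_NO) = √(46.01/30.01) = √1.533 = 1.238.
So the amount for NO is 530 × 1.238 = 656.2 mmol.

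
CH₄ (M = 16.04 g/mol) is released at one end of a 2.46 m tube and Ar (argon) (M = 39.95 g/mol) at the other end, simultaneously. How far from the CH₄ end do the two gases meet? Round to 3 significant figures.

Distances travelled in equal time are proportional to diffusion rates, so d_CH₄/d_Ar = √(M_Ar/M_CH₄) = √(39.95/16.04) = 1.578.
With d_CH₄ + d_Ar = 2.46 m, d_Ar = 2.46/(1 + 1.578) = 0.9542 m.
d_CH₄ = 2.46 − 0.9542 = 1.51 m.

1.51 m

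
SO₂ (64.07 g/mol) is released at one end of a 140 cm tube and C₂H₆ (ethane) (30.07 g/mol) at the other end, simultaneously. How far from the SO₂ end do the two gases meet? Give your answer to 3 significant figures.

56.9 cm

Graham's law gives d_SO₂/d_C₂H₆ = rate_SO₂/rate_C₂H₆ = √(M_C₂H₆/M_SO₂) = √(30.07/64.07) = 0.6851.
With d_SO₂ + d_C₂H₆ = 140 cm, d_C₂H₆ = 140/(1 + 0.6851) = 83.08 cm.
d_SO₂ = 140 − 83.08 = 56.9 cm.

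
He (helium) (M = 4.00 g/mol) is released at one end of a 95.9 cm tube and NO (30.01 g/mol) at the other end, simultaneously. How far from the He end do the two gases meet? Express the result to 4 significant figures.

70.25 cm

In equal time, each gas travels a distance ∝ its rate ∝ 1/√M, so d_He/d_NO = √(M_NO/M_He) = √(30.01/4.00) = 2.739.
With d_He + d_NO = 95.9 cm, d_NO = 95.9/(1 + 2.739) = 25.65 cm.
d_He = 95.9 − 25.65 = 70.25 cm.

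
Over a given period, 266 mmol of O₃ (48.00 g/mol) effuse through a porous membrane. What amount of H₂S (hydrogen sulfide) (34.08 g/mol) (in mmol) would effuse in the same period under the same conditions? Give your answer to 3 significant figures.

316 mmol

From Graham's law, rate_H₂S/rate_O₃ = √(M_O₃/M_H₂S) = √(48.00/34.08) = √1.408 = 1.187.
So the amount for H₂S is 266 × 1.187 = 316 mmol.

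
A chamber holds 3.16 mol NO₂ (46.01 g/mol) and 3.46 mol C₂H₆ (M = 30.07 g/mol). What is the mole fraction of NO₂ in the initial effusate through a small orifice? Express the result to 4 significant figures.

0.4247

Rate_i ∝ x_i/√M_i (Graham's law weighted by mole fraction), so the effusate composition follows n_i/√M_i.
x_NO₂(eff) = (n_NO₂/√M_NO₂) / (n_NO₂/√M_NO₂ + n_C₂H₆/√M_C₂H₆)
= (3.16/√46.01) / (3.16/√46.01 + 3.46/√30.07) = 0.4659/(0.4659 + 0.6310) = 0.4247.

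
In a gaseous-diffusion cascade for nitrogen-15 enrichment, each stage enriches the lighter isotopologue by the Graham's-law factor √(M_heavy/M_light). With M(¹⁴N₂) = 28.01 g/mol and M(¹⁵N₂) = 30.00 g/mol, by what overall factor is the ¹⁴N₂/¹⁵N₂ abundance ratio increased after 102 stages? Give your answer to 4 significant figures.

Overall factor = α^102 with α = √(30.00/28.01), i.e. (30.00/28.01)^(102/2).
= 1.07105^51 = 33.13.

33.13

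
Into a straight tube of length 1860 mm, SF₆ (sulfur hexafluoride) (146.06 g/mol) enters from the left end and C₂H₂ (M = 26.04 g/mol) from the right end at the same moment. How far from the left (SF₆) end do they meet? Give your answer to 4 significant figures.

552.2 mm

Graham's law gives d_SF₆/d_C₂H₂ = rate_SF₆/rate_C₂H₂ = √(M_C₂H₂/M_SF₆) = √(26.04/146.06) = 0.4222.
With d_SF₆ + d_C₂H₂ = 1860 mm, d_C₂H₂ = 1860/(1 + 0.4222) = 1308 mm.
d_SF₆ = 1860 − 1308 = 552.2 mm.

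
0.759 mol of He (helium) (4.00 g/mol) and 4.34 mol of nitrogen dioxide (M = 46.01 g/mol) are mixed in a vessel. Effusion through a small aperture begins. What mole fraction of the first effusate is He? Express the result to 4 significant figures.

0.3723

The effusion rate of species i is ∝ p_i/√M_i ∝ n_i/√M_i.
Mole fraction of He in the effusate = (n_He/√M_He) / (n_He/√M_He + n_NO₂/√M_NO₂)
= (0.759/√4.00) / (0.759/√4.00 + 4.34/√46.01) = 0.3795/(0.3795 + 0.6398) = 0.3723.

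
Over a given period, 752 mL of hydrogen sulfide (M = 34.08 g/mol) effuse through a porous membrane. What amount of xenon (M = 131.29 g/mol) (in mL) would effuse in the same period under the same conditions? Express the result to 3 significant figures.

From Graham's law, rate_Xe/rate_H₂S = √(M_H₂S/M_Xe) = √(34.08/131.29) = √0.2596 = 0.5095.
So the volume for Xe is 752 × 0.5095 = 383 mL.

383 mL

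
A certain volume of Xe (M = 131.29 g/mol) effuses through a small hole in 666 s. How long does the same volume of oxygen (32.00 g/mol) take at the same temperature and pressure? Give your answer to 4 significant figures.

328.8 s

By Graham's law, t_O₂/t_Xe = √(M_O₂/M_Xe) = √(32.00/131.29) = √0.2437 = 0.4937.
So the time for O₂ is 666 × 0.4937 = 328.8 s.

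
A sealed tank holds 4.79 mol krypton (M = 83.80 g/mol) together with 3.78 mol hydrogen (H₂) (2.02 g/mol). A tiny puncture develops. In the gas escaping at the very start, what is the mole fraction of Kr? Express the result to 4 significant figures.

0.1644

The effusion rate of species i is ∝ p_i/√M_i ∝ n_i/√M_i.
Mole fraction of Kr in the effusate = (n_Kr/√M_Kr) / (n_Kr/√M_Kr + n_H₂/√M_H₂)
= (4.79/√83.80) / (4.79/√83.80 + 3.78/√2.02) = 0.5233/(0.5233 + 2.660) = 0.1644.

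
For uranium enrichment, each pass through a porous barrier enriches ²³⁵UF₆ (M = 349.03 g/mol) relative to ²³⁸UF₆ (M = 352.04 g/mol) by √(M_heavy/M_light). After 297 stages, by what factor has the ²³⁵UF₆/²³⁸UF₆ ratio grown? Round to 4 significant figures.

3.579

Each stage multiplies the ratio by α = √(352.04/349.03), so after 297 stages the overall factor is α^297 = (352.04/349.03)^(297/2).
= 1.00862^(297/2) = 3.579.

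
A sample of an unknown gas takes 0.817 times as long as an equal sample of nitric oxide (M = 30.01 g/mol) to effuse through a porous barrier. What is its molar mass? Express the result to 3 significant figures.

From Graham's law, t_X/t_NO = √(M_X/M_NO).
0.817 = √(M_X/30.01)
M_X = 30.01 × 0.817² = 30.01 × 0.6675 = 20.0 g/mol

20.0 g/mol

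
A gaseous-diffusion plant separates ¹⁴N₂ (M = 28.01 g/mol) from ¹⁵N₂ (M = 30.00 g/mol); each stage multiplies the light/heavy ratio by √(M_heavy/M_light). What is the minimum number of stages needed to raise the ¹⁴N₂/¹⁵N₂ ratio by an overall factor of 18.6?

86

Single-stage factor α = √(30.00/28.01), so ln α = ½ ln(1.07105) = 0.03432.
Need α^N ≥ 18.6 ⇒ N ≥ ln(18.6) / ln α = 2.923 / 0.03432 = 85.18.
Rounding up, N = 86 stages.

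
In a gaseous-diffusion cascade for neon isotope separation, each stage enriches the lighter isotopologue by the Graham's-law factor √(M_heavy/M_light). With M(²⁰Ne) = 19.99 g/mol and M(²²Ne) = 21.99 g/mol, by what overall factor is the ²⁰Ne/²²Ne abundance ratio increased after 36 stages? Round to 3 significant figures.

5.56

The single-stage factor is √(M_heavy/M_light), so 36 stages give [√(21.99/19.99)]^36 = (21.99/19.99)^(36/2).
= 1.10005^18 = 5.56.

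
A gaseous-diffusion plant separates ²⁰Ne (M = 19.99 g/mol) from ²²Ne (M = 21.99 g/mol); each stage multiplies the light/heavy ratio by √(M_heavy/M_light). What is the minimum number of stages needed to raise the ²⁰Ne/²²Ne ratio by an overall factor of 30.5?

72

Per stage α = (21.99/19.99)^(1/2) = 1.10005^0.5, giving ln α = 0.04768.
Need α^N ≥ 30.5 ⇒ N ≥ ln(30.5) / ln α = 3.418 / 0.04768 = 71.68.
So at least 72 stages are needed.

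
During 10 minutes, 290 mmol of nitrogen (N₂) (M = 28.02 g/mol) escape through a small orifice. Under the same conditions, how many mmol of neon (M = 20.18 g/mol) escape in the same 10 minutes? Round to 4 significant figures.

Using Graham's law: rate_Ne/rate_N₂ = √(M_N₂/M_Ne) = √(28.02/20.18) = √1.389 = 1.178.
So the amount for Ne is 290 × 1.178 = 341.7 mmol.

341.7 mmol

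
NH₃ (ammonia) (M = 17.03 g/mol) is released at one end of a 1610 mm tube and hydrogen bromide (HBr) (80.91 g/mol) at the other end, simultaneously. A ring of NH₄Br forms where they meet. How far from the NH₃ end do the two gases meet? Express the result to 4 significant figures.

1104 mm

Distances travelled in equal time are proportional to diffusion rates, so d_NH₃/d_HBr = √(M_HBr/M_NH₃) = √(80.91/17.03) = 2.180.
With d_NH₃ + d_HBr = 1610 mm, d_HBr = 1610/(1 + 2.180) = 506.3 mm.
d_NH₃ = 1610 − 506.3 = 1104 mm.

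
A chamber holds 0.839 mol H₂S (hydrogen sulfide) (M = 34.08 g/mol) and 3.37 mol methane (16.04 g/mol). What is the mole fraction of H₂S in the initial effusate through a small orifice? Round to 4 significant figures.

Rate_i ∝ x_i/√M_i (Graham's law weighted by mole fraction), so the effusate composition follows n_i/√M_i.
Mole fraction of H₂S in the effusate = (n_H₂S/√M_H₂S) / (n_H₂S/√M_H₂S + n_CH₄/√M_CH₄)
= (0.839/√34.08) / (0.839/√34.08 + 3.37/√16.04) = 0.1437/(0.1437 + 0.8414) = 0.1459.

0.1459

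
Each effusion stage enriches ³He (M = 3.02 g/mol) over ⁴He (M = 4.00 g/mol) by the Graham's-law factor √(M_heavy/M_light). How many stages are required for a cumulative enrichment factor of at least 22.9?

Per stage α = (4.00/3.02)^(1/2) = 1.32450^0.5, giving ln α = 0.1405.
Need α^N ≥ 22.9 ⇒ N ≥ ln(22.9) / ln α = 3.131 / 0.1405 = 22.28.
Minimum whole number of stages: N = 23.

23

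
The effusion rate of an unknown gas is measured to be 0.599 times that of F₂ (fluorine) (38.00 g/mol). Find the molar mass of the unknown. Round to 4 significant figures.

105.9 g/mol

From Graham's law, rate_X/rate_F₂ = √(M_F₂/M_X).
0.599 = √(38.00/M_X)
M_X = 38.00 / 0.599² = 38.00 / 0.3588 = 105.9 g/mol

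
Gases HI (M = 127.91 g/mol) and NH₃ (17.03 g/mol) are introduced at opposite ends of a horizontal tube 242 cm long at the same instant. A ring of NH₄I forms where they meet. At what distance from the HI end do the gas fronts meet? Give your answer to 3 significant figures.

Graham's law gives d_HI/d_NH₃ = rate_HI/rate_NH₃ = √(M_NH₃/M_HI) = √(17.03/127.91) = 0.3649.
With d_HI + d_NH₃ = 242 cm, d_NH₃ = 242/(1 + 0.3649) = 177.3 cm.
d_HI = 242 − 177.3 = 64.7 cm.

64.7 cm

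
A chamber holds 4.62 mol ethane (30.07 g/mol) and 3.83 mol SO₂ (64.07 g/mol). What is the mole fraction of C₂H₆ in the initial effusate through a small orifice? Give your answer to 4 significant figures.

0.6378

Each component's effusion rate ∝ (its partial pressure)·(1/√M) ∝ n_i/√M_i.
Mole fraction of C₂H₆ in the effusate = (n_C₂H₆/√M_C₂H₆) / (n_C₂H₆/√M_C₂H₆ + n_SO₂/√M_SO₂)
= (4.62/√30.07) / (4.62/√30.07 + 3.83/√64.07) = 0.8425/(0.8425 + 0.4785) = 0.6378.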